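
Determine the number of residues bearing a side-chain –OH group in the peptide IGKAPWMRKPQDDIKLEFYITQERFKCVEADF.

Serine (S), threonine (T), and tyrosine (Y) each carry a hydroxyl group on the side chain.
Matching residues: Y19, T21.

2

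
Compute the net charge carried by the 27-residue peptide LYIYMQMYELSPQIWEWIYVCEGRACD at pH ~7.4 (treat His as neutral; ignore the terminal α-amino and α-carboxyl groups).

The side chains ionized at physiological pH are Lys/Arg (+1) and Asp/Glu (−1); with His treated as neutral, nothing else contributes.
Positive (K, R): R24 → +1.
Negative (D, E): E9, E16, E22, D27 → −4.
Net charge = (+1) + (−4) = −3.

-3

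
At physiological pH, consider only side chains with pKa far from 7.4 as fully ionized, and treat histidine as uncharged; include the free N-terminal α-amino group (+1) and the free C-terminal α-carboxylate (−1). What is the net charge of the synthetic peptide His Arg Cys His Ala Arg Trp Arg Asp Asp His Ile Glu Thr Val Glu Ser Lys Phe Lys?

At pH ~7.4 the Lys and Arg side chains are protonated (+1), the Asp and Glu side chains are deprotonated (−1), and with His taken as neutral all other side chains carry no charge.
Positive (K, R): Arg2, Arg6, Arg8, Lys18, Lys20 → +5.
Negative (D, E): Asp9, Asp10, Glu13, Glu16 → −4.
The N-terminus (+1) and C-terminus (−1) cancel.
Net charge = (+5) + (−4) = +1.

+1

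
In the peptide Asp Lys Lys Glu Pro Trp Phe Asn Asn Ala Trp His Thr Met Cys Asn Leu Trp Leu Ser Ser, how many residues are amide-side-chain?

3

Asparagine (N) and glutamine (Q) have uncharged amide side chains.
Matching residues: Asn8, Asn9, Asn16.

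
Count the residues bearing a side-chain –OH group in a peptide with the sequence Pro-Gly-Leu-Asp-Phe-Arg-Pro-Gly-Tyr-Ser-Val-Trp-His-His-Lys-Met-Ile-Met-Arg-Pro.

2

S, T, and Y are the three residues with a side-chain hydroxyl.
Matching residues: Tyr9, Ser10.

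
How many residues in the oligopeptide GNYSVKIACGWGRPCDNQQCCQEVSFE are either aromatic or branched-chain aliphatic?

Aromatic: F, W, Y. Branched-chain aliphatic: I, L, V.
Aromatic residues here: Y3, W11, F26 (3).
Branched-chain aliphatic residues here: V5, I7, V24 (3).
The two groups share no amino acid, so total = 3 + 3 = 6.

6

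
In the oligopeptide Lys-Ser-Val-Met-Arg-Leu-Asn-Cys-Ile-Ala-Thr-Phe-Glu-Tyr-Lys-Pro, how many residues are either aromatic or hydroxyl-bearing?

Aromatic: F, W, Y. Hydroxyl-bearing: S, T, Y.
Aromatic residues here: Phe12, Tyr14 (2).
Hydroxyl-bearing residues here: Ser2, Thr11, Tyr14 (3).
Y is in both groups, so the 1 Y residue must not be double-counted.
Total = 2 + 3 − 1 = 4.

4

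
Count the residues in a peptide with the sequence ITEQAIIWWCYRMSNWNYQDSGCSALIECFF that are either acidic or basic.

4

Acidic: D, E. Basic: H, K, R.
Acidic residues here: E3, D20, E28 (3).
Basic residues here: R12 (1).
The two groups share no amino acid, so total = 3 + 1 = 4.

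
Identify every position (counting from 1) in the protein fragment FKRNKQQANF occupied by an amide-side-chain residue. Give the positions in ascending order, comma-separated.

Asparagine (N) and glutamine (Q) have uncharged amide side chains.
Matching residues: N4, Q6, Q7, N9.

4, 6, 7, 9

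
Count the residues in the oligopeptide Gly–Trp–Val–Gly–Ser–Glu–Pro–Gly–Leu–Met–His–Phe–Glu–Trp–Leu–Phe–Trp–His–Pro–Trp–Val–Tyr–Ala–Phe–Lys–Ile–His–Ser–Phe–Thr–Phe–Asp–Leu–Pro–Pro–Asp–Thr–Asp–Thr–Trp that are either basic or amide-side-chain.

Basic: H, K, R. Amide-side-chain: N, Q.
Basic residues here: His11, His18, Lys25, His27 (4).
Amide-side-chain residues here: none (0).
The two groups share no amino acid, so total = 4 + 0 = 4.

4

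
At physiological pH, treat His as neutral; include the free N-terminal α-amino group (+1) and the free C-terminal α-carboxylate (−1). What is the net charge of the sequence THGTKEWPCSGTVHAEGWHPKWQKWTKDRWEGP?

+1

The side chains ionized at physiological pH are Lys/Arg (+1) and Asp/Glu (−1); with His treated as neutral, nothing else contributes.
Positive (K, R): K5, K21, K24, K27, R29 → +5.
Negative (D, E): E6, E16, D28, E31 → −4.
The N-terminus (+1) and C-terminus (−1) cancel.
Net charge = (+5) + (−4) = +1.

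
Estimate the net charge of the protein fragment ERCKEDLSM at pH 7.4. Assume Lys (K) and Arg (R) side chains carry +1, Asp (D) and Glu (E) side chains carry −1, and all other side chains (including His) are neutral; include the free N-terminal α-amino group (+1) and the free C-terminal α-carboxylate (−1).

-1

Positive (K, R): R2, K4 → +2.
Negative (D, E): E1, E5, D6 → −3.
The N-terminus (+1) and C-terminus (−1) cancel.
Net charge = (+2) + (−3) = −1.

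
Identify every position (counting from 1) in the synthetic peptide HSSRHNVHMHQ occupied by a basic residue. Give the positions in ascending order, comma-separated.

1, 4, 5, 8, 10

K, R, and H are the three residues with basic side chains (ε-amine, guanidinium, and imidazole respectively).
Matching residues: H1, R4, H5, H8, H10.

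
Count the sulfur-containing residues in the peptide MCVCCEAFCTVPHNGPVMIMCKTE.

8

Only Cys (C) and Met (M) have a sulfur atom in the side chain.
Matching residues: M1, C2, C4, C5, C9, M18, M20, C21.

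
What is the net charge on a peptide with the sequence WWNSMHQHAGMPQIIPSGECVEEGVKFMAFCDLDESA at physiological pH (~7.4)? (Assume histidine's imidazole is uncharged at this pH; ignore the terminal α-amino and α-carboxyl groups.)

At pH ~7.4 the Lys and Arg side chains are protonated (+1), the Asp and Glu side chains are deprotonated (−1), and with His taken as neutral all other side chains carry no charge.
Positive (K, R): K26 → +1.
Negative (D, E): E19, E22, E23, D32, D34, E35 → −6.
Net charge = (+1) + (−6) = −5.

-5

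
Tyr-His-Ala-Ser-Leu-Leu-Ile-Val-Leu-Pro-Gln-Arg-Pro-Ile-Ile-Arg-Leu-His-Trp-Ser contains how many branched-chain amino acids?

8

V, L, and I make up the branched-chain aliphatic group.
Matching residues: Leu5, Leu6, Ile7, Val8, Leu9, Ile14, Ile15, Leu17.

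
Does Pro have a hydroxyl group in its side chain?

No

Serine (S), threonine (T), and tyrosine (Y) each carry a hydroxyl group on the side chain.
Proline is not in this group.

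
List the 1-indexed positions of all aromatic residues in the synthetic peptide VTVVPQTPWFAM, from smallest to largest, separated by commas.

F, W, and Y each carry an aromatic ring on the side chain.
Matching residues: W9, F10.

9, 10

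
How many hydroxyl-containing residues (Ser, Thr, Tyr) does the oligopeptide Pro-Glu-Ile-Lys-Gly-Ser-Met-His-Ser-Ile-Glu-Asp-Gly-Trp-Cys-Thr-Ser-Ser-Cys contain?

Matching residues: Ser6, Ser9, Thr16, Ser17, Ser18.

5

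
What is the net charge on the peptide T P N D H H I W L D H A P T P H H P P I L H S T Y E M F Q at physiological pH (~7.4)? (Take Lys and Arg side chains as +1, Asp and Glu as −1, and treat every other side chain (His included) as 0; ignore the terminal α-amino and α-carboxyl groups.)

Positive (K, R): none → +0.
Negative (D, E): D4, D10, E26 → −3.
Net charge = (+0) + (−3) = −3.

-3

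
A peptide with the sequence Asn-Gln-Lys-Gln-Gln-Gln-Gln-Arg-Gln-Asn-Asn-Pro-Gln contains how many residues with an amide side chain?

Only N (asparagine) and Q (glutamine) carry a side-chain carboxamide.
Matching residues: Asn1, Gln2, Gln4, Gln5, Gln6, Gln7, Gln9, Asn10, Asn11, Gln13.

10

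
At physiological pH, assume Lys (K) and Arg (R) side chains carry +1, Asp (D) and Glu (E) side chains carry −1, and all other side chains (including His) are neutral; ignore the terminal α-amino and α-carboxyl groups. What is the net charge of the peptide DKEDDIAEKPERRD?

Positive (K, R): K2, K9, R12, R13 → +4.
Negative (D, E): D1, E3, D4, D5, E8, E11, D14 → −7.
Net charge = (+4) + (−7) = −3.

-3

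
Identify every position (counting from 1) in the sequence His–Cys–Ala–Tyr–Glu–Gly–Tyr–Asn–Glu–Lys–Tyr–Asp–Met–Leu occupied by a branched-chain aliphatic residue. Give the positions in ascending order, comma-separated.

14

V, L, and I make up the branched-chain aliphatic group.
Matching residues: Leu14.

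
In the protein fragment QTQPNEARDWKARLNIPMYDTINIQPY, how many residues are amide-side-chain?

Asparagine (N) and glutamine (Q) have uncharged amide side chains.
Matching residues: Q1, Q3, N5, N15, N23, Q25.

6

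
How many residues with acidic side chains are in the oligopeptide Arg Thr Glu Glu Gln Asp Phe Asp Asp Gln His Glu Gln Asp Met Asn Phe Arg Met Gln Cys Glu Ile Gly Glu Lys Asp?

10

Only D (aspartate) and E (glutamate) carry a side-chain carboxylic acid.
Matching residues: Glu3, Glu4, Asp6, Asp8, Asp9, Glu12, Asp14, Glu22, Glu25, Asp27.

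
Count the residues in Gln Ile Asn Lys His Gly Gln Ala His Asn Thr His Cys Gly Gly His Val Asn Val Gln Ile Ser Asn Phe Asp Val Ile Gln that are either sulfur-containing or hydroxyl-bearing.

Sulfur-containing: C, M. Hydroxyl-bearing: S, T, Y.
Sulfur-containing residues here: Cys13 (1).
Hydroxyl-bearing residues here: Thr11, Ser22 (2).
The two groups share no amino acid, so total = 1 + 2 = 3.

3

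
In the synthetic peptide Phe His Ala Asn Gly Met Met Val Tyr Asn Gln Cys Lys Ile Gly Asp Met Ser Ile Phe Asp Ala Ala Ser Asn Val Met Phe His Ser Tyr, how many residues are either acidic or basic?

Acidic: D, E. Basic: H, K, R.
Acidic residues here: Asp16, Asp21 (2).
Basic residues here: His2, Lys13, His29 (3).
The two groups share no amino acid, so total = 2 + 3 = 5.

5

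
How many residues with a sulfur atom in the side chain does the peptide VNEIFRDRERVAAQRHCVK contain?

The sulfur-bearing residues are cysteine (–SH) and methionine (–S–CH₃).
Matching residues: C17.

1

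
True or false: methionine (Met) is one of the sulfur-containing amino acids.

Only Cys (C) and Met (M) have a sulfur atom in the side chain.
Methionine is in this group.

True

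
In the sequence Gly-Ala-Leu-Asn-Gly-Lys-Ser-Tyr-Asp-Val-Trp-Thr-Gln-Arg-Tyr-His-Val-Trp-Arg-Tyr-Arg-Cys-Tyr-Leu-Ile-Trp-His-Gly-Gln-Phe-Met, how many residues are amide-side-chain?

Asparagine (N) and glutamine (Q) have uncharged amide side chains.
Matching residues: Asn4, Gln13, Gln29.

3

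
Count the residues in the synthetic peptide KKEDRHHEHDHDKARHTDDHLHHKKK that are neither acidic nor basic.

3

Acidic: D, E. Basic: K, R, H. All other residues are neither.
Matching residues: A14, T17, L21.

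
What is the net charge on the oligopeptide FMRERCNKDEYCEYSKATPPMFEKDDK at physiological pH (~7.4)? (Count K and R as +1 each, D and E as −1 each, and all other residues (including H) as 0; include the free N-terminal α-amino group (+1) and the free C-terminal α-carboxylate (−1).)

Positive (K, R): R3, R5, K8, K16, K24, K27 → +6.
Negative (D, E): E4, D9, E10, E13, E23, D25, D26 → −7.
The N-terminus (+1) and C-terminus (−1) cancel.
Net charge = (+6) + (−7) = −1.

-1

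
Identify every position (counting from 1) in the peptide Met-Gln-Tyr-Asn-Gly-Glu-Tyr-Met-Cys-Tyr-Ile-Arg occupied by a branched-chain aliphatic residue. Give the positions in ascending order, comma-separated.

11

Valine (V), leucine (L), and isoleucine (I) are the branched-chain amino acids.
Matching residues: Ile11.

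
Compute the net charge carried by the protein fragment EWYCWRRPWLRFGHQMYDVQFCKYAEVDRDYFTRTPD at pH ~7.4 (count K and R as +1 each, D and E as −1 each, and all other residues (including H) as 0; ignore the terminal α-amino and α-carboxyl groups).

0

Positive (K, R): R6, R7, R11, K23, R29, R34 → +6.
Negative (D, E): E1, D18, E26, D28, D30, D37 → −6.
Net charge = (+6) + (−6) = 0.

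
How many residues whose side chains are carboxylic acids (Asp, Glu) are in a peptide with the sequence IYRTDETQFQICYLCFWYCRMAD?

Matching residues: D5, E6, D23.

3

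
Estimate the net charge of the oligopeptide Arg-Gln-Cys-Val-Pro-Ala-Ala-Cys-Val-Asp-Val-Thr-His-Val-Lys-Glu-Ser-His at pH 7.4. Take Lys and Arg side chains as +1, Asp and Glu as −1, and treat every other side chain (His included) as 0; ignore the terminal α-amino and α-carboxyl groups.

Positive (K, R): Arg1, Lys15 → +2.
Negative (D, E): Asp10, Glu16 → −2.
Net charge = (+2) + (−2) = 0.

0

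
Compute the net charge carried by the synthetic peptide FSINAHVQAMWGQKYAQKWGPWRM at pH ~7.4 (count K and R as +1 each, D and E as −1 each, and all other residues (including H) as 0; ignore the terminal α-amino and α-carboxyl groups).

Positive (K, R): K14, K18, R23 → +3.
Negative (D, E): none → −0.
Net charge = (+3) + (−0) = +3.

+3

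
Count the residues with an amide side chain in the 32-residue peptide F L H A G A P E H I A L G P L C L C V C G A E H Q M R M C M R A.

1

Asparagine (N) and glutamine (Q) have uncharged amide side chains.
Matching residues: Q25.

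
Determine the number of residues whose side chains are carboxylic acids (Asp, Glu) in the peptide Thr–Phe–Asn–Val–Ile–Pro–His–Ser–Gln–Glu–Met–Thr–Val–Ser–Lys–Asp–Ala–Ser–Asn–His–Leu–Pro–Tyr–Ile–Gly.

2

Matching residues: Glu10, Asp16.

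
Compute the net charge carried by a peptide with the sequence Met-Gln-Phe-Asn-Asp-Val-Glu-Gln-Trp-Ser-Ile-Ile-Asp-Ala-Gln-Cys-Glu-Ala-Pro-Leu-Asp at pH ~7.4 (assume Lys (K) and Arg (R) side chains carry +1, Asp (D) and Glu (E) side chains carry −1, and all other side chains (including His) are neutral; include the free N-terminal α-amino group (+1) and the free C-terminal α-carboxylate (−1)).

-5

Positive (K, R): none → +0.
Negative (D, E): Asp5, Glu7, Asp13, Glu17, Asp21 → −5.
The N-terminus (+1) and C-terminus (−1) cancel.
Net charge = (+0) + (−5) = −5.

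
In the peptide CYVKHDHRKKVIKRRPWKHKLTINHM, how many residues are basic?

The basic amino acids are Lys (K), Arg (R), and His (H).
Matching residues: K4, H5, H7, R8, K9, K10, K13, R14, R15, K18, H19, K20, H25.

13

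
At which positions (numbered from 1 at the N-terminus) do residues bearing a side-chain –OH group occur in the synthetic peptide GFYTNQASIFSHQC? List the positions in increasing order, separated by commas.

3, 4, 8, 11

The –OH-bearing residues are Ser, Thr (aliphatic alcohols), and Tyr (phenol).
Matching residues: Y3, T4, S8, S11.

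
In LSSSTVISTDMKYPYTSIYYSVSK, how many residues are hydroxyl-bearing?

14

S, T, and Y are the three residues with a side-chain hydroxyl.
Matching residues: S2, S3, S4, T5, S8, T9, Y13, Y15, T16, S17, Y19, Y20, S21, S23.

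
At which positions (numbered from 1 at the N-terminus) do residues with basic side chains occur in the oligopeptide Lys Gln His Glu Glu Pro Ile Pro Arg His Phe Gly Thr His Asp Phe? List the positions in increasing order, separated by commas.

K, R, and H are the three residues with basic side chains (ε-amine, guanidinium, and imidazole respectively).
Matching residues: Lys1, His3, Arg9, His10, His14.

1, 3, 9, 10, 14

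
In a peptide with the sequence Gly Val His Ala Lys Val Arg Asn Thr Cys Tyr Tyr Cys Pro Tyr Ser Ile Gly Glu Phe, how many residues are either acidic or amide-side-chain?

2

Acidic: D, E. Amide-side-chain: N, Q.
Acidic residues here: Glu19 (1).
Amide-side-chain residues here: Asn8 (1).
The two groups share no amino acid, so total = 1 + 1 = 2.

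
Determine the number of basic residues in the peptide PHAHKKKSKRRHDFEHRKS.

12

Lysine (K), arginine (R), and histidine (H) have basic, nitrogen-containing side chains.
Matching residues: H2, H4, K5, K6, K7, K9, R10, R11, H12, H16, R17, K18.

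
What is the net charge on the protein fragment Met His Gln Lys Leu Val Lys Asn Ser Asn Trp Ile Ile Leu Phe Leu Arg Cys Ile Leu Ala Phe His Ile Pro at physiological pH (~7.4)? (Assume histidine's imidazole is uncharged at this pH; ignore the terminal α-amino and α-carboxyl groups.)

+3

Near pH 7.4, K and R contribute +1 each, D and E contribute −1 each, and every other side chain (His included, as stated) is uncharged.
Positive (K, R): Lys4, Lys7, Arg17 → +3.
Negative (D, E): none → −0.
Net charge = (+3) + (−0) = +3.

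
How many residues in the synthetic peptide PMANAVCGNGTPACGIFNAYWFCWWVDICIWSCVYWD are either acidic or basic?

Acidic: D, E. Basic: H, K, R.
Acidic residues here: D27, D37 (2).
Basic residues here: none (0).
The two groups share no amino acid, so total = 2 + 0 = 2.

2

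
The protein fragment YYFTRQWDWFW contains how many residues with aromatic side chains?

Phenylalanine (F), tryptophan (W), and tyrosine (Y) have aromatic ring side chains.
Matching residues: Y1, Y2, F3, W7, W9, F10, W11.

7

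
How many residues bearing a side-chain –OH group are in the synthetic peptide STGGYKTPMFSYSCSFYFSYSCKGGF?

12

S, T, and Y are the three residues with a side-chain hydroxyl.
Matching residues: S1, T2, Y5, T7, S11, Y12, S13, S15, Y17, S19, Y20, S21.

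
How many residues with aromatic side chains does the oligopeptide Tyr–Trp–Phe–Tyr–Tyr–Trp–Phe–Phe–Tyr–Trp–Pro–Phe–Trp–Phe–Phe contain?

Phenylalanine (F), tryptophan (W), and tyrosine (Y) have aromatic ring side chains.
Matching residues: Tyr1, Trp2, Phe3, Tyr4, Tyr5, Trp6, Phe7, Phe8, Tyr9, Trp10, Phe12, Trp13, Phe14, Phe15.

14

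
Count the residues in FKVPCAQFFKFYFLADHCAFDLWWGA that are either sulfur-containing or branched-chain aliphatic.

Sulfur-containing: C, M. Branched-chain aliphatic: I, L, V.
Sulfur-containing residues here: C5, C18 (2).
Branched-chain aliphatic residues here: V3, L14, L22 (3).
The two groups share no amino acid, so total = 2 + 3 = 5.

5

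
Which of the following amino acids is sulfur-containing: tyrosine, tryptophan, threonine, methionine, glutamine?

Only Cys (C) and Met (M) have a sulfur atom in the side chain.
Of the listed options, only methionine belongs to this group.

methionine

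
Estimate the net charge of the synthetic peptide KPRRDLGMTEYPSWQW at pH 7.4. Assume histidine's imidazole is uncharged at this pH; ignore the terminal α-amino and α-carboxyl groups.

Near pH 7.4, K and R contribute +1 each, D and E contribute −1 each, and every other side chain (His included, as stated) is uncharged.
Positive (K, R): K1, R3, R4 → +3.
Negative (D, E): D5, E10 → −2.
Net charge = (+3) + (−2) = +1.

+1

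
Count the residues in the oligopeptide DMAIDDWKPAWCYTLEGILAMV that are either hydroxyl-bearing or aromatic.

Hydroxyl-bearing: S, T, Y. Aromatic: F, W, Y.
Hydroxyl-bearing residues here: Y13, T14 (2).
Aromatic residues here: W7, W11, Y13 (3).
Y is in both groups, so the 1 Y residue must not be double-counted.
Total = 2 + 3 − 1 = 4.

4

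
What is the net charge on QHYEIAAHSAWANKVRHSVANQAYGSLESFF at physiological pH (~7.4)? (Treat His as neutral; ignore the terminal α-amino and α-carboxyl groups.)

At pH ~7.4 the Lys and Arg side chains are protonated (+1), the Asp and Glu side chains are deprotonated (−1), and with His taken as neutral all other side chains carry no charge.
Positive (K, R): K14, R16 → +2.
Negative (D, E): E4, E28 → −2.
Net charge = (+2) + (−2) = 0.

0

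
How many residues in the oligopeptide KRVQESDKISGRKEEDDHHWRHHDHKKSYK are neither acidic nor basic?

9

Acidic: D, E. Basic: K, R, H. All other residues are neither.
Matching residues: V3, Q4, S6, I9, S10, G11, W20, S28, Y29.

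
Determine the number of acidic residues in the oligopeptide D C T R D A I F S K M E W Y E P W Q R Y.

Only D (aspartate) and E (glutamate) carry a side-chain carboxylic acid.
Matching residues: D1, D5, E12, E15.

4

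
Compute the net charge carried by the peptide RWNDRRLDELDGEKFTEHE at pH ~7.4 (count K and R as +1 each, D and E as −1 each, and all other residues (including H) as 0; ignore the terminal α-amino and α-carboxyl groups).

-3

Positive (K, R): R1, R5, R6, K14 → +4.
Negative (D, E): D4, D8, E9, D11, E13, E17, E19 → −7.
Net charge = (+4) + (−7) = −3.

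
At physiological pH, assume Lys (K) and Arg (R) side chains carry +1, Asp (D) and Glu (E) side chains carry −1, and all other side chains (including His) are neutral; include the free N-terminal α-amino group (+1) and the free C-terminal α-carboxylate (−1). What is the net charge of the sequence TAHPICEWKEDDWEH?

Positive (K, R): K9 → +1.
Negative (D, E): E7, E10, D11, D12, E14 → −5.
The N-terminus (+1) and C-terminus (−1) cancel.
Net charge = (+1) + (−5) = −4.

-4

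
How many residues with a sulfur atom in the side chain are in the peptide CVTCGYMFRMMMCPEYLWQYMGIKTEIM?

The sulfur-bearing residues are cysteine (–SH) and methionine (–S–CH₃).
Matching residues: C1, C4, M7, M10, M11, M12, C13, M21, M28.

9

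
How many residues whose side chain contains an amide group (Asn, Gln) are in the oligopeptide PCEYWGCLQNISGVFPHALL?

Matching residues: Q9, N10.

2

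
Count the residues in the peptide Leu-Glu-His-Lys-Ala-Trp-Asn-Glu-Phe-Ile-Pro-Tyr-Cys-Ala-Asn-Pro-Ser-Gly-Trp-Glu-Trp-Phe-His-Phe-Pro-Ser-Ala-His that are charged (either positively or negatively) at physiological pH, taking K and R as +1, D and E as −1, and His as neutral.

Charged side chains at pH ~7.4: K, R (positive); D, E (negative).
Matching residues: Glu2, Lys4, Glu8, Glu20.

4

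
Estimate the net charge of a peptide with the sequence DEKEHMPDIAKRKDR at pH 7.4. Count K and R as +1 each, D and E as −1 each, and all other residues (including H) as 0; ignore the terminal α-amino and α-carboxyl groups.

0

Positive (K, R): K3, K11, R12, K13, R15 → +5.
Negative (D, E): D1, E2, E4, D8, D14 → −5.
Net charge = (+5) + (−5) = 0.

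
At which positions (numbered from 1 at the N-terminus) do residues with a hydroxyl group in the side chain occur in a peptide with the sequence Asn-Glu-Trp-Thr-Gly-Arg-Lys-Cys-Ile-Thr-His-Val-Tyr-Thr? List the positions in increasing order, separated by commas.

Serine (S), threonine (T), and tyrosine (Y) each carry a hydroxyl group on the side chain.
Matching residues: Thr4, Thr10, Tyr13, Thr14.

4, 10, 13, 14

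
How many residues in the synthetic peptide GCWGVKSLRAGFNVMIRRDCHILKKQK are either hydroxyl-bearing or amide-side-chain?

3

Hydroxyl-bearing: S, T, Y. Amide-side-chain: N, Q.
Hydroxyl-bearing residues here: S7 (1).
Amide-side-chain residues here: N13, Q26 (2).
The two groups share no amino acid, so total = 1 + 2 = 3.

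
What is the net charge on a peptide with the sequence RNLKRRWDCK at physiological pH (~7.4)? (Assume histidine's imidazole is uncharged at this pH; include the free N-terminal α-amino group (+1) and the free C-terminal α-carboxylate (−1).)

The side chains ionized at physiological pH are Lys/Arg (+1) and Asp/Glu (−1); with His treated as neutral, nothing else contributes.
Positive (K, R): R1, K4, R5, R6, K10 → +5.
Negative (D, E): D8 → −1.
The N-terminus (+1) and C-terminus (−1) cancel.
Net charge = (+5) + (−1) = +4.

+4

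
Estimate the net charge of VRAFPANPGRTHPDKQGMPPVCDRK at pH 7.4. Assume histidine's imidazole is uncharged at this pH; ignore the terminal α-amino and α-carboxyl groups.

Near pH 7.4, K and R contribute +1 each, D and E contribute −1 each, and every other side chain (His included, as stated) is uncharged.
Positive (K, R): R2, R10, K15, R24, K25 → +5.
Negative (D, E): D14, D23 → −2.
Net charge = (+5) + (−2) = +3.

+3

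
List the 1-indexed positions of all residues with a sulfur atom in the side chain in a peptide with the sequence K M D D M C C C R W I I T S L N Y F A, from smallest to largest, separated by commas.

The sulfur-bearing residues are cysteine (–SH) and methionine (–S–CH₃).
Matching residues: M2, M5, C6, C7, C8.

2, 5, 6, 7, 8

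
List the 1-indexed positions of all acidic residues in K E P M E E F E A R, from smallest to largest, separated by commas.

2, 5, 6, 8

Aspartate (D) and glutamate (E) have carboxylic-acid side chains and are the acidic amino acids.
Matching residues: E2, E5, E6, E8.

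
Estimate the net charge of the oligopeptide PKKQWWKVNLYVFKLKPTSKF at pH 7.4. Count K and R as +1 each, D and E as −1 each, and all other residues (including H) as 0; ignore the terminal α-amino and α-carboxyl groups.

Positive (K, R): K2, K3, K7, K14, K16, K20 → +6.
Negative (D, E): none → −0.
Net charge = (+6) + (−0) = +6.

+6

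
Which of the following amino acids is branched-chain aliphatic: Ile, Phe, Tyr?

Valine (V), leucine (L), and isoleucine (I) are the branched-chain amino acids.
Of the listed options, only Ile belongs to this group.

Ile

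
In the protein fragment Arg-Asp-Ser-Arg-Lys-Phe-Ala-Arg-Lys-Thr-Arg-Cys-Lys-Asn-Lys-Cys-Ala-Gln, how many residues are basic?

Lysine (K), arginine (R), and histidine (H) have basic, nitrogen-containing side chains.
Matching residues: Arg1, Arg4, Lys5, Arg8, Lys9, Arg11, Lys13, Lys15.

8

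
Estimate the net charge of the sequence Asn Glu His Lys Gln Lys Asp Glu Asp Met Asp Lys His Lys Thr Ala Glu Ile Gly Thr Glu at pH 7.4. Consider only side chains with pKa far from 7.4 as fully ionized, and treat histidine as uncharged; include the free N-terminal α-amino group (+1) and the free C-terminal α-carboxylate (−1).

At pH ~7.4 the Lys and Arg side chains are protonated (+1), the Asp and Glu side chains are deprotonated (−1), and with His taken as neutral all other side chains carry no charge.
Positive (K, R): Lys4, Lys6, Lys12, Lys14 → +4.
Negative (D, E): Glu2, Asp7, Glu8, Asp9, Asp11, Glu17, Glu21 → −7.
The N-terminus (+1) and C-terminus (−1) cancel.
Net charge = (+4) + (−7) = −3.

-3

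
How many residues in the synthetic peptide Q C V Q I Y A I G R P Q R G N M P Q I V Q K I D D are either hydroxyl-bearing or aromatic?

1

Hydroxyl-bearing: S, T, Y. Aromatic: F, W, Y.
Hydroxyl-bearing residues here: Y6 (1).
Aromatic residues here: Y6 (1).
Y is in both groups, so the 1 Y residue must not be double-counted.
Total = 1 + 1 − 1 = 1.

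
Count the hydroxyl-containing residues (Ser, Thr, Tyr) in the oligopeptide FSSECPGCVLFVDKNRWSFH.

Matching residues: S2, S3, S18.

3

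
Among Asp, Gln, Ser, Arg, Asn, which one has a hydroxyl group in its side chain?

Serine (S), threonine (T), and tyrosine (Y) each carry a hydroxyl group on the side chain.
Of the listed options, only Ser belongs to this group.

Ser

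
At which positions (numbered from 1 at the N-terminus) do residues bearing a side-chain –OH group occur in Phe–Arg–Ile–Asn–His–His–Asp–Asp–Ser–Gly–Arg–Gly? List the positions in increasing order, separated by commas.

9

S, T, and Y are the three residues with a side-chain hydroxyl.
Matching residues: Ser9.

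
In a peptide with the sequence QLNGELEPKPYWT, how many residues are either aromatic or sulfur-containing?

Aromatic: F, W, Y. Sulfur-containing: C, M.
Aromatic residues here: Y11, W12 (2).
Sulfur-containing residues here: none (0).
The two groups share no amino acid, so total = 2 + 0 = 2.

2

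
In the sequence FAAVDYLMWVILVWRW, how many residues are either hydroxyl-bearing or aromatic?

5

Hydroxyl-bearing: S, T, Y. Aromatic: F, W, Y.
Hydroxyl-bearing residues here: Y6 (1).
Aromatic residues here: F1, Y6, W9, W14, W16 (5).
Y is in both groups, so the 1 Y residue must not be double-counted.
Total = 1 + 5 − 1 = 5.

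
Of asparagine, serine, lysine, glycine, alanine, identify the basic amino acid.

lysine

Lysine (K), arginine (R), and histidine (H) have basic, nitrogen-containing side chains.
Of the listed options, only lysine belongs to this group.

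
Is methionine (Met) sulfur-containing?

Only Cys (C) and Met (M) have a sulfur atom in the side chain.
Methionine is in this group.

Yes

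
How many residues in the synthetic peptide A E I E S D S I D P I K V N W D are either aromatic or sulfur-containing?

1

Aromatic: F, W, Y. Sulfur-containing: C, M.
Aromatic residues here: W15 (1).
Sulfur-containing residues here: none (0).
The two groups share no amino acid, so total = 1 + 0 = 1.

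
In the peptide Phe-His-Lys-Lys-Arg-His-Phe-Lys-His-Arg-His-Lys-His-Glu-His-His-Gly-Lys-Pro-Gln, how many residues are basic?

14

Lysine (K), arginine (R), and histidine (H) have basic, nitrogen-containing side chains.
Matching residues: His2, Lys3, Lys4, Arg5, His6, Lys8, His9, Arg10, His11, Lys12, His13, His15, His16, Lys18.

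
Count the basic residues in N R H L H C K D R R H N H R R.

10

K, R, and H are the three residues with basic side chains (ε-amine, guanidinium, and imidazole respectively).
Matching residues: R2, H3, H5, K7, R9, R10, H11, H13, R14, R15.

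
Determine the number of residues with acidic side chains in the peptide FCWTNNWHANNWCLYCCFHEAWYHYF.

The acidic residues are Asp (D) and Glu (E), whose side chains end in a carboxylate group.
Matching residues: E20.

1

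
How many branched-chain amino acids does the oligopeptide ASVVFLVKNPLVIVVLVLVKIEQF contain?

14

V, L, and I make up the branched-chain aliphatic group.
Matching residues: V3, V4, L6, V7, L11, V12, I13, V14, V15, L16, V17, L18, V19, I21.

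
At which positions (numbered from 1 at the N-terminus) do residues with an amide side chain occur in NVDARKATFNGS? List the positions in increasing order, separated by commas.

The amide-side-chain residues are Asn (N) and Gln (Q).
Matching residues: N1, N10.

1, 10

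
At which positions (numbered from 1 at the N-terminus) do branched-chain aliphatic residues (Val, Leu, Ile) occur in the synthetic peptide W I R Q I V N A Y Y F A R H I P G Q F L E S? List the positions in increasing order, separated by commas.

2, 5, 6, 15, 20

Matching residues: I2, I5, V6, I15, L20.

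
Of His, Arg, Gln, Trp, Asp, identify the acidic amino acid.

Only D (aspartate) and E (glutamate) carry a side-chain carboxylic acid.
Of the listed options, only Asp belongs to this group.

Asp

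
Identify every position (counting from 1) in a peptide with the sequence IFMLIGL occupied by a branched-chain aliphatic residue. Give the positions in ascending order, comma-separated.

1, 4, 5, 7

V, L, and I make up the branched-chain aliphatic group.
Matching residues: I1, L4, I5, L7.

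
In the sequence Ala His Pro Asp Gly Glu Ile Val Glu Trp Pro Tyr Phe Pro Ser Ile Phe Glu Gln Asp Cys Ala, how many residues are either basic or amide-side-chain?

2

Basic: H, K, R. Amide-side-chain: N, Q.
Basic residues here: His2 (1).
Amide-side-chain residues here: Gln19 (1).
The two groups share no amino acid, so total = 1 + 1 = 2.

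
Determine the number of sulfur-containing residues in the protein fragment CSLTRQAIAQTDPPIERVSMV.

Cysteine (C, thiol) and methionine (M, thioether) are the two sulfur-containing amino acids.
Matching residues: C1, M20.

2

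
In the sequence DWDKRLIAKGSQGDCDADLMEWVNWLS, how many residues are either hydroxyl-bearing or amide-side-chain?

4

Hydroxyl-bearing: S, T, Y. Amide-side-chain: N, Q.
Hydroxyl-bearing residues here: S11, S27 (2).
Amide-side-chain residues here: Q12, N24 (2).
The two groups share no amino acid, so total = 2 + 2 = 4.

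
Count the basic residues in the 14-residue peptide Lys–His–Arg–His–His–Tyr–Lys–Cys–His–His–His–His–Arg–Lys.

12

Lysine (K), arginine (R), and histidine (H) have basic, nitrogen-containing side chains.
Matching residues: Lys1, His2, Arg3, His4, His5, Lys7, His9, His10, His11, His12, Arg13, Lys14.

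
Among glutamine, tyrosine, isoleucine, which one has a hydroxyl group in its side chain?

tyrosine

S, T, and Y are the three residues with a side-chain hydroxyl.
Of the listed options, only tyrosine belongs to this group.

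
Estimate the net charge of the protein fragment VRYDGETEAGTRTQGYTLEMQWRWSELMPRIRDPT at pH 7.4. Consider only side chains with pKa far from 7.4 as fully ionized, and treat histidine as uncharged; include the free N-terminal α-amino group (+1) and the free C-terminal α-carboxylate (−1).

-1

The side chains ionized at physiological pH are Lys/Arg (+1) and Asp/Glu (−1); with His treated as neutral, nothing else contributes.
Positive (K, R): R2, R12, R23, R30, R32 → +5.
Negative (D, E): D4, E6, E8, E19, E26, D33 → −6.
The N-terminus (+1) and C-terminus (−1) cancel.
Net charge = (+5) + (−6) = −1.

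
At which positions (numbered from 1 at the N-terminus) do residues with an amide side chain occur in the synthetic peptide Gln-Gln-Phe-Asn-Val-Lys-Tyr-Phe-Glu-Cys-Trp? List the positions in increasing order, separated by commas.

1, 2, 4

The amide-side-chain residues are Asn (N) and Gln (Q).
Matching residues: Gln1, Gln2, Asn4.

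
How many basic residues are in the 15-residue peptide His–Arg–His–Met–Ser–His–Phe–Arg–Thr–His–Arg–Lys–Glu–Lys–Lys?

10

Lysine (K), arginine (R), and histidine (H) have basic, nitrogen-containing side chains.
Matching residues: His1, Arg2, His3, His6, Arg8, His10, Arg11, Lys12, Lys14, Lys15.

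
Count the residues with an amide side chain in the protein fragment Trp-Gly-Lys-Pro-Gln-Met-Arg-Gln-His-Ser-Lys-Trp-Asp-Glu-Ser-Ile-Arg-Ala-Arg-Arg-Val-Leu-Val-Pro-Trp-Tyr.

2

The amide-side-chain residues are Asn (N) and Gln (Q).
Matching residues: Gln5, Gln8.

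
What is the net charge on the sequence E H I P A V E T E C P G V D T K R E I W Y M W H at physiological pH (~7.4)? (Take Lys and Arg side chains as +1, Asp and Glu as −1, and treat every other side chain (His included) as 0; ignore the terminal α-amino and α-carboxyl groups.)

-3

Positive (K, R): K16, R17 → +2.
Negative (D, E): E1, E7, E9, D14, E18 → −5.
Net charge = (+2) + (−5) = −3.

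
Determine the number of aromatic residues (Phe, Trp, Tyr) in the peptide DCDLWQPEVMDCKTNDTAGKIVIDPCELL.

1

Matching residues: W5.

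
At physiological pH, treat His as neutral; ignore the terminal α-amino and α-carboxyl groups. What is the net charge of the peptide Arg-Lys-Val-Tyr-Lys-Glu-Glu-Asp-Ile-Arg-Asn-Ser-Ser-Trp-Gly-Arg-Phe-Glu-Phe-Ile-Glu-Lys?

+1

At pH ~7.4 the Lys and Arg side chains are protonated (+1), the Asp and Glu side chains are deprotonated (−1), and with His taken as neutral all other side chains carry no charge.
Positive (K, R): Arg1, Lys2, Lys5, Arg10, Arg16, Lys22 → +6.
Negative (D, E): Glu6, Glu7, Asp8, Glu18, Glu21 → −5.
Net charge = (+6) + (−5) = +1.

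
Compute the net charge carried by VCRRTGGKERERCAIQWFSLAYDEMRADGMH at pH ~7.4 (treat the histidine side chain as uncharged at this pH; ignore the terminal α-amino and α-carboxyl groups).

Near pH 7.4, K and R contribute +1 each, D and E contribute −1 each, and every other side chain (His included, as stated) is uncharged.
Positive (K, R): R3, R4, K8, R10, R12, R26 → +6.
Negative (D, E): E9, E11, D23, E24, D28 → −5.
Net charge = (+6) + (−5) = +1.

+1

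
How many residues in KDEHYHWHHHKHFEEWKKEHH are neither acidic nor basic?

4

Acidic: D, E. Basic: K, R, H. All other residues are neither.
Matching residues: Y5, W7, F13, W16.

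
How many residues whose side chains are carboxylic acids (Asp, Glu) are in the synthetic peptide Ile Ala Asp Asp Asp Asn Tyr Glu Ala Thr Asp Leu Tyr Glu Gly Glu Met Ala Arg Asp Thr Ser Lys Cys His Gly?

8

Matching residues: Asp3, Asp4, Asp5, Glu8, Asp11, Glu14, Glu16, Asp20.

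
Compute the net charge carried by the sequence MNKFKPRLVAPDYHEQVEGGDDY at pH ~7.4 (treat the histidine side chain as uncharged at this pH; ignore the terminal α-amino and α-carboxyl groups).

-2

Near pH 7.4, K and R contribute +1 each, D and E contribute −1 each, and every other side chain (His included, as stated) is uncharged.
Positive (K, R): K3, K5, R7 → +3.
Negative (D, E): D12, E15, E18, D21, D22 → −5.
Net charge = (+3) + (−5) = −2.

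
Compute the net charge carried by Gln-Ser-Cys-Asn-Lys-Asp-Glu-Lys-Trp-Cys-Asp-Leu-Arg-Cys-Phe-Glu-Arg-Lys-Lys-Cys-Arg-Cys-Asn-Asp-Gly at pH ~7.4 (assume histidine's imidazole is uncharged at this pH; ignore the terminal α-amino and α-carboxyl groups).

Near pH 7.4, K and R contribute +1 each, D and E contribute −1 each, and every other side chain (His included, as stated) is uncharged.
Positive (K, R): Lys5, Lys8, Arg13, Arg17, Lys18, Lys19, Arg21 → +7.
Negative (D, E): Asp6, Glu7, Asp11, Glu16, Asp24 → −5.
Net charge = (+7) + (−5) = +2.

+2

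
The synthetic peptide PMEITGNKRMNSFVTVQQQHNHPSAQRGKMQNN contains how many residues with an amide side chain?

Only N (asparagine) and Q (glutamine) carry a side-chain carboxamide.
Matching residues: N7, N11, Q17, Q18, Q19, N21, Q26, Q31, N32, N33.

10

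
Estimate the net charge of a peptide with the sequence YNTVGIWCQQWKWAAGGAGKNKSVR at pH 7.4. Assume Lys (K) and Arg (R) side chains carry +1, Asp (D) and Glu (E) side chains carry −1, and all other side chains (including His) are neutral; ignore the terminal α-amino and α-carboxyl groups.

Positive (K, R): K12, K20, K22, R25 → +4.
Negative (D, E): none → −0.
Net charge = (+4) + (−0) = +4.

+4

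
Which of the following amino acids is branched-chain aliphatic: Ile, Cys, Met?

The BCAAs are Val, Leu, and Ile — aliphatic side chains with a branch point.
Of the listed options, only Ile belongs to this group.

Ile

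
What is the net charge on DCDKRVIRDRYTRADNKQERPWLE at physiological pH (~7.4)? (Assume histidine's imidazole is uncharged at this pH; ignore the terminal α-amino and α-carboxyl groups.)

Near pH 7.4, K and R contribute +1 each, D and E contribute −1 each, and every other side chain (His included, as stated) is uncharged.
Positive (K, R): K4, R5, R8, R10, R13, K17, R20 → +7.
Negative (D, E): D1, D3, D9, D15, E19, E24 → −6.
Net charge = (+7) + (−6) = +1.

+1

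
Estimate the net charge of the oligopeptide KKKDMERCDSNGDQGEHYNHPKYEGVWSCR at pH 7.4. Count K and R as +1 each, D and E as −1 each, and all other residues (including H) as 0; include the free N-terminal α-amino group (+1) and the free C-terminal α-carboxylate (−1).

0

Positive (K, R): K1, K2, K3, R7, K22, R30 → +6.
Negative (D, E): D4, E6, D9, D13, E16, E24 → −6.
The N-terminus (+1) and C-terminus (−1) cancel.
Net charge = (+6) + (−6) = 0.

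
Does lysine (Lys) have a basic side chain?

K, R, and H are the three residues with basic side chains (ε-amine, guanidinium, and imidazole respectively).
Lysine is in this group.

Yes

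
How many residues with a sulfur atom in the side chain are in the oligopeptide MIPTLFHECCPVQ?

3

Only Cys (C) and Met (M) have a sulfur atom in the side chain.
Matching residues: M1, C9, C10.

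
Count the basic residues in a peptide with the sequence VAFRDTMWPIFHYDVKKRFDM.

5

K, R, and H are the three residues with basic side chains (ε-amine, guanidinium, and imidazole respectively).
Matching residues: R4, H12, K16, K17, R18.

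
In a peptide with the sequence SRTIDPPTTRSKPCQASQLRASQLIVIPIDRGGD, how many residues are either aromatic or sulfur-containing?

1

Aromatic: F, W, Y. Sulfur-containing: C, M.
Aromatic residues here: none (0).
Sulfur-containing residues here: C14 (1).
The two groups share no amino acid, so total = 0 + 1 = 1.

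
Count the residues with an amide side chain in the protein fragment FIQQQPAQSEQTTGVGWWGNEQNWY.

8

The amide-side-chain residues are Asn (N) and Gln (Q).
Matching residues: Q3, Q4, Q5, Q8, Q11, N20, Q22, N23.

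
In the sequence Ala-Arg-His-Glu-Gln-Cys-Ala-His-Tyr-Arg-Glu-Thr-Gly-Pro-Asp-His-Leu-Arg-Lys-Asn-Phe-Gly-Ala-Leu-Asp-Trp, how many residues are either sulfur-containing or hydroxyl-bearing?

Sulfur-containing: C, M. Hydroxyl-bearing: S, T, Y.
Sulfur-containing residues here: Cys6 (1).
Hydroxyl-bearing residues here: Tyr9, Thr12 (2).
The two groups share no amino acid, so total = 1 + 2 = 3.

3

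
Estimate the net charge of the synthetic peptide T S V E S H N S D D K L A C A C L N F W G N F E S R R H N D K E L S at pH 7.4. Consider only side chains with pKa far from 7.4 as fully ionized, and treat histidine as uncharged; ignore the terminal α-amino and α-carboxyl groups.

-2

Near pH 7.4, K and R contribute +1 each, D and E contribute −1 each, and every other side chain (His included, as stated) is uncharged.
Positive (K, R): K11, R26, R27, K31 → +4.
Negative (D, E): E4, D9, D10, E24, D30, E32 → −6.
Net charge = (+4) + (−6) = −2.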